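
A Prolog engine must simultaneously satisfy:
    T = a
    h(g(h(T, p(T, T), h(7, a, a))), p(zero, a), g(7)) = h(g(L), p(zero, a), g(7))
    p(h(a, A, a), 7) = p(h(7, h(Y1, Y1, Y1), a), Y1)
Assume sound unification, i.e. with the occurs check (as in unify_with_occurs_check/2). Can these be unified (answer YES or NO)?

NO

Bind T := a; substituting into the one remaining equation that mentions T gives: h(g(h(a, p(a, a), h(7, a, a))), p(zero, a), g(7)) = h(g(L), p(zero, a), g(7)).
Decompose h/3: g(h(a, p(a, a), h(7, a, a))) = g(L),  p(zero, a) = p(zero, a),  g(7) = g(7).
Decompose g/1: h(a, p(a, a), h(7, a, a)) = L.
Bind L := h(a, p(a, a), h(7, a, a)); no other remaining equation mentions L.
Delete trivial equation p(zero, a) = p(zero, a).
Delete trivial equation g(7) = g(7).
Decompose p/2: h(a, A, a) = h(7, h(Y1, Y1, Y1), a),  7 = Y1.
Decompose h/3: a = 7,  A = h(Y1, Y1, Y1),  a = a.
Clash: constants a and 7 differ; no unifier exists.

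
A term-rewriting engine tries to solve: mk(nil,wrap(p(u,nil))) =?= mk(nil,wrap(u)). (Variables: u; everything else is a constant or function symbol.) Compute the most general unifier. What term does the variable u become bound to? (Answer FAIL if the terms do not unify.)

FAIL

Decompose mk/2: nil =?= nil,  wrap(p(u,nil)) =?= wrap(u).
Delete trivial equation nil =?= nil.
Decompose wrap/1: p(u,nil) =?= u.
Occurs check fails: u occurs in p(u,nil); the equation u =?= p(u,nil) has no finite solution.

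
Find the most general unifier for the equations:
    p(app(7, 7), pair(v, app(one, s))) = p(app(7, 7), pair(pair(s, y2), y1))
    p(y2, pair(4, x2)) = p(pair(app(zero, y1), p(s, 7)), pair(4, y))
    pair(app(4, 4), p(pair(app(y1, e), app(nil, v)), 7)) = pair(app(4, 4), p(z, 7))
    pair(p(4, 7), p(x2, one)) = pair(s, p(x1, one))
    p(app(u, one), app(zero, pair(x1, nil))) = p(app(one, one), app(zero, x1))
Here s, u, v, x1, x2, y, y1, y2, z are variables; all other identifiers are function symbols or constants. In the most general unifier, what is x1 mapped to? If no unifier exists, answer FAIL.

Decompose p/2: app(7, 7) = app(7, 7),  pair(v, app(one, s)) = pair(pair(s, y2), y1).
Delete trivial equation app(7, 7) = app(7, 7).
Decompose pair/2: v = pair(s, y2),  app(one, s) = y1.
Bind v := pair(s, y2); substituting into the one remaining equation that mentions v gives: pair(app(4, 4), p(pair(app(y1, e), app(nil, pair(s, y2))), 7)) = pair(app(4, 4), p(z, 7)).
Bind y1 := app(one, s); substituting into the 2 remaining equations that mention y1 gives: p(y2, pair(4, x2)) = p(pair(app(zero, app(one, s)), p(s, 7)), pair(4, y)),  pair(app(4, 4), p(pair(app(app(one, s), e), app(nil, pair(s, y2))), 7)) = pair(app(4, 4), p(z, 7)).
Decompose p/2: y2 = pair(app(zero, app(one, s)), p(s, 7)),  pair(4, x2) = pair(4, y).
Bind y2 := pair(app(zero, app(one, s)), p(s, 7)); substituting into the one remaining equation that mentions y2 gives: pair(app(4, 4), p(pair(app(app(one, s), e), app(nil, pair(s, pair(app(zero, app(one, s)), p(s, 7))))), 7)) = pair(app(4, 4), p(z, 7)). Substituting into the earlier binding gives v := pair(s, pair(app(zero, app(one, s)), p(s, 7))).
Decompose pair/2: 4 = 4,  x2 = y.
Delete trivial equation 4 = 4.
Bind x2 := y; substituting into the one remaining equation that mentions x2 gives: pair(p(4, 7), p(y, one)) = pair(s, p(x1, one)).
Decompose pair/2: app(4, 4) = app(4, 4),  p(pair(app(app(one, s), e), app(nil, pair(s, pair(app(zero, app(one, s)), p(s, 7))))), 7) = p(z, 7).
Delete trivial equation app(4, 4) = app(4, 4).
Decompose p/2: pair(app(app(one, s), e), app(nil, pair(s, pair(app(zero, app(one, s)), p(s, 7))))) = z,  7 = 7.
Bind z := pair(app(app(one, s), e), app(nil, pair(s, pair(app(zero, app(one, s)), p(s, 7))))); no other remaining equation mentions z.
Delete trivial equation 7 = 7.
Decompose pair/2: p(4, 7) = s,  p(y, one) = p(x1, one).
Bind s := p(4, 7); no other remaining equation mentions s. Substituting into the earlier bindings gives v := pair(p(4, 7), pair(app(zero, app(one, p(4, 7))), p(p(4, 7), 7))), y1 := app(one, p(4, 7)), y2 := pair(app(zero, app(one, p(4, 7))), p(p(4, 7), 7)), z := pair(app(app(one, p(4, 7)), e), app(nil, pair(p(4, 7), pair(app(zero, app(one, p(4, 7))), p(p(4, 7), 7))))).
Decompose p/2: y = x1,  one = one.
Bind y := x1; no other remaining equation mentions y. Substituting into the earlier binding gives x2 := x1.
Delete trivial equation one = one.
Decompose p/2: app(u, one) = app(one, one),  app(zero, pair(x1, nil)) = app(zero, x1).
Decompose app/2: u = one,  one = one.
Bind u := one; no other remaining equation mentions u.
Delete trivial equation one = one.
Decompose app/2: zero = zero,  pair(x1, nil) = x1.
Delete trivial equation zero = zero.
Occurs check fails: x1 occurs in pair(x1, nil); the equation x1 = pair(x1, nil) has no finite solution.

FAIL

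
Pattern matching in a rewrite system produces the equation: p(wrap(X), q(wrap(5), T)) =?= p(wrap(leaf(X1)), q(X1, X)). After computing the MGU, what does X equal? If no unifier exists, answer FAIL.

leaf(wrap(5))

Decompose p/2: wrap(X) =?= wrap(leaf(X1)),  q(wrap(5), T) =?= q(X1, X).
Decompose wrap/1: X =?= leaf(X1).
Bind X := leaf(X1); substituting into the remaining equation gives: q(wrap(5), T) =?= q(X1, leaf(X1)).
Decompose q/2: wrap(5) =?= X1,  T =?= leaf(X1).
Bind X1 := wrap(5); substituting into the remaining equation gives: T =?= leaf(wrap(5)). Substituting into the earlier binding gives X := leaf(wrap(5)).
Bind T := leaf(wrap(5)).
MGU = { X -> leaf(wrap(5)), X1 -> wrap(5), T -> leaf(wrap(5)) }, so X -> leaf(wrap(5)).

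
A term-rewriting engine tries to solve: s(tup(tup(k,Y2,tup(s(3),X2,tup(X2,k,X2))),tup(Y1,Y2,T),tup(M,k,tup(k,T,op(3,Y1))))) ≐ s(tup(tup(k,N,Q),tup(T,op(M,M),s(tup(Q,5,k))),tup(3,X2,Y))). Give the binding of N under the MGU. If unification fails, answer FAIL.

op(3,3)

Decompose s/1: tup(tup(k,Y2,tup(s(3),X2,tup(X2,k,X2))),tup(Y1,Y2,T),tup(M,k,tup(k,T,op(3,Y1)))) ≐ tup(tup(k,N,Q),tup(T,op(M,M),s(tup(Q,5,k))),tup(3,X2,Y)).
Decompose tup/3: tup(k,Y2,tup(s(3),X2,tup(X2,k,X2))) ≐ tup(k,N,Q),  tup(Y1,Y2,T) ≐ tup(T,op(M,M),s(tup(Q,5,k))),  tup(M,k,tup(k,T,op(3,Y1))) ≐ tup(3,X2,Y).
Decompose tup/3: k ≐ k,  Y2 ≐ N,  tup(s(3),X2,tup(X2,k,X2)) ≐ Q.
Delete trivial equation k ≐ k.
Bind Y2 := N; substituting into the one remaining equation that mentions Y2 gives: tup(Y1,N,T) ≐ tup(T,op(M,M),s(tup(Q,5,k))).
Bind Q := tup(s(3),X2,tup(X2,k,X2)); substituting into the one remaining equation that mentions Q gives: tup(Y1,N,T) ≐ tup(T,op(M,M),s(tup(tup(s(3),X2,tup(X2,k,X2)),5,k))).
Decompose tup/3: Y1 ≐ T,  N ≐ op(M,M),  T ≐ s(tup(tup(s(3),X2,tup(X2,k,X2)),5,k)).
Bind Y1 := T; substituting into the one remaining equation that mentions Y1 gives: tup(M,k,tup(k,T,op(3,T))) ≐ tup(3,X2,Y).
Bind N := op(M,M); no other remaining equation mentions N. Substituting into the earlier binding gives Y2 := op(M,M).
Bind T := s(tup(tup(s(3),X2,tup(X2,k,X2)),5,k)); substituting into the remaining equation gives: tup(M,k,tup(k,s(tup(tup(s(3),X2,tup(X2,k,X2)),5,k)),op(3,s(tup(tup(s(3),X2,tup(X2,k,X2)),5,k))))) ≐ tup(3,X2,Y). Substituting into the earlier binding gives Y1 := s(tup(tup(s(3),X2,tup(X2,k,X2)),5,k)).
Decompose tup/3: M ≐ 3,  k ≐ X2,  tup(k,s(tup(tup(s(3),X2,tup(X2,k,X2)),5,k)),op(3,s(tup(tup(s(3),X2,tup(X2,k,X2)),5,k)))) ≐ Y.
Bind M := 3; no other remaining equation mentions M. Substituting into the earlier bindings gives Y2 := op(3,3), N := op(3,3).
Bind X2 := k; substituting into the remaining equation gives: tup(k,s(tup(tup(s(3),k,tup(k,k,k)),5,k)),op(3,s(tup(tup(s(3),k,tup(k,k,k)),5,k)))) ≐ Y. Substituting into the earlier bindings gives Q := tup(s(3),k,tup(k,k,k)), Y1 := s(tup(tup(s(3),k,tup(k,k,k)),5,k)), T := s(tup(tup(s(3),k,tup(k,k,k)),5,k)).
Bind Y := tup(k,s(tup(tup(s(3),k,tup(k,k,k)),5,k)),op(3,s(tup(tup(s(3),k,tup(k,k,k)),5,k)))).
MGU = { Y2 -> op(3,3), Q -> tup(s(3),k,tup(k,k,k)), Y1 -> s(tup(tup(s(3),k,tup(k,k,k)),5,k)), N -> op(3,3), T -> s(tup(tup(s(3),k,tup(k,k,k)),5,k)), M -> 3, X2 -> k, Y -> tup(k,s(tup(tup(s(3),k,tup(k,k,k)),5,k)),op(3,s(tup(tup(s(3),k,tup(k,k,k)),5,k)))) }, so N -> op(3,3).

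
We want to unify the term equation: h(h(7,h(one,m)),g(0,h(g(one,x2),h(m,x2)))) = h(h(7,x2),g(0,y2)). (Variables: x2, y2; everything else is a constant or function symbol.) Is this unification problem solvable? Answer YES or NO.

YES

Decompose h/2: h(7,h(one,m)) = h(7,x2),  g(0,h(g(one,x2),h(m,x2))) = g(0,y2).
Decompose h/2: 7 = 7,  h(one,m) = x2.
Delete trivial equation 7 = 7.
Bind x2 := h(one,m); substituting into the remaining equation gives: g(0,h(g(one,h(one,m)),h(m,h(one,m)))) = g(0,y2).
Decompose g/2: 0 = 0,  h(g(one,h(one,m)),h(m,h(one,m))) = y2.
Delete trivial equation 0 = 0.
Bind y2 := h(g(one,h(one,m)),h(m,h(one,m))).
No equations remain and no clash or occurs-check failure arose, so a unifier exists.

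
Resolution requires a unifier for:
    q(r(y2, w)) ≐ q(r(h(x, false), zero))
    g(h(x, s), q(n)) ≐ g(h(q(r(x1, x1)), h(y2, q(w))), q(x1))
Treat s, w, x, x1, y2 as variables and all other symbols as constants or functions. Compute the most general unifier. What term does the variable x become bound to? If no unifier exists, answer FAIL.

Decompose q/1: r(y2, w) ≐ r(h(x, false), zero).
Decompose r/2: y2 ≐ h(x, false),  w ≐ zero.
Bind y2 := h(x, false); substituting into the one remaining equation that mentions y2 gives: g(h(x, s), q(n)) ≐ g(h(q(r(x1, x1)), h(h(x, false), q(w))), q(x1)).
Bind w := zero; substituting into the remaining equation gives: g(h(x, s), q(n)) ≐ g(h(q(r(x1, x1)), h(h(x, false), q(zero))), q(x1)).
Decompose g/2: h(x, s) ≐ h(q(r(x1, x1)), h(h(x, false), q(zero))),  q(n) ≐ q(x1).
Decompose h/2: x ≐ q(r(x1, x1)),  s ≐ h(h(x, false), q(zero)).
Bind x := q(r(x1, x1)); substituting into the one remaining equation that mentions x gives: s ≐ h(h(q(r(x1, x1)), false), q(zero)). Substituting into the earlier binding gives y2 := h(q(r(x1, x1)), false).
Bind s := h(h(q(r(x1, x1)), false), q(zero)); no other remaining equation mentions s.
Decompose q/1: n ≐ x1.
Bind x1 := n. Substituting into the earlier bindings gives y2 := h(q(r(n, n)), false), x := q(r(n, n)), s := h(h(q(r(n, n)), false), q(zero)).
MGU = { y2 ↦ h(q(r(n, n)), false), w ↦ zero, x ↦ q(r(n, n)), s ↦ h(h(q(r(n, n)), false), q(zero)), x1 ↦ n }, so x ↦ q(r(n, n)).

q(r(n, n))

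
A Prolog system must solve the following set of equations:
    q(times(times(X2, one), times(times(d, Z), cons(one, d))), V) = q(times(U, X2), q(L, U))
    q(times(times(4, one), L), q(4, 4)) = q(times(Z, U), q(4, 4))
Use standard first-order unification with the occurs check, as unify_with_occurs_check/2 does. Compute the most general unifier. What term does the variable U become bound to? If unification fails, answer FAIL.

times(times(times(d, times(4, one)), cons(one, d)), one)

Decompose q/2: times(times(X2, one), times(times(d, Z), cons(one, d))) = times(U, X2),  V = q(L, U).
Decompose times/2: times(X2, one) = U,  times(times(d, Z), cons(one, d)) = X2.
Bind U := times(X2, one); substituting into the 2 remaining equations that mention U gives: V = q(L, times(X2, one)),  q(times(times(4, one), L), q(4, 4)) = q(times(Z, times(X2, one)), q(4, 4)).
Bind X2 := times(times(d, Z), cons(one, d)); substituting into the remaining equations gives: V = q(L, times(times(times(d, Z), cons(one, d)), one)),  q(times(times(4, one), L), q(4, 4)) = q(times(Z, times(times(times(d, Z), cons(one, d)), one)), q(4, 4)). Substituting into the earlier binding gives U := times(times(times(d, Z), cons(one, d)), one).
Bind V := q(L, times(times(times(d, Z), cons(one, d)), one)); no other remaining equation mentions V.
Decompose q/2: times(times(4, one), L) = times(Z, times(times(times(d, Z), cons(one, d)), one)),  q(4, 4) = q(4, 4).
Decompose times/2: times(4, one) = Z,  L = times(times(times(d, Z), cons(one, d)), one).
Bind Z := times(4, one); substituting into the one remaining equation that mentions Z gives: L = times(times(times(d, times(4, one)), cons(one, d)), one). Substituting into the earlier bindings gives U := times(times(times(d, times(4, one)), cons(one, d)), one), X2 := times(times(d, times(4, one)), cons(one, d)), V := q(L, times(times(times(d, times(4, one)), cons(one, d)), one)).
Bind L := times(times(times(d, times(4, one)), cons(one, d)), one); no other remaining equation mentions L. Substituting into the earlier binding gives V := q(times(times(times(d, times(4, one)), cons(one, d)), one), times(times(times(d, times(4, one)), cons(one, d)), one)).
Delete trivial equation q(4, 4) = q(4, 4).
MGU = { U = times(times(times(d, times(4, one)), cons(one, d)), one), X2 = times(times(d, times(4, one)), cons(one, d)), V = q(times(times(times(d, times(4, one)), cons(one, d)), one), times(times(times(d, times(4, one)), cons(one, d)), one)), Z = times(4, one), L = times(times(times(d, times(4, one)), cons(one, d)), one) }, so U = times(times(times(d, times(4, one)), cons(one, d)), one).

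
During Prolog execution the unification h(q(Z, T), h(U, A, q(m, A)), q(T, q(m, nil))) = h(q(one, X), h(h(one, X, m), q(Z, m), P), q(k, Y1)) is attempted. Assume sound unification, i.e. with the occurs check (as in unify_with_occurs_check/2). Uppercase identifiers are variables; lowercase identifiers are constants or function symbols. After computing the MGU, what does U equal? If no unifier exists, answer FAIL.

Decompose h/3: q(Z, T) = q(one, X),  h(U, A, q(m, A)) = h(h(one, X, m), q(Z, m), P),  q(T, q(m, nil)) = q(k, Y1).
Decompose q/2: Z = one,  T = X.
Bind Z := one; substituting into the one remaining equation that mentions Z gives: h(U, A, q(m, A)) = h(h(one, X, m), q(one, m), P).
Bind T := X; substituting into the one remaining equation that mentions T gives: q(X, q(m, nil)) = q(k, Y1).
Decompose h/3: U = h(one, X, m),  A = q(one, m),  q(m, A) = P.
Bind U := h(one, X, m); no other remaining equation mentions U.
Bind A := q(one, m); substituting into the one remaining equation that mentions A gives: q(m, q(one, m)) = P.
Bind P := q(m, q(one, m)); no other remaining equation mentions P.
Decompose q/2: X = k,  q(m, nil) = Y1.
Bind X := k; no other remaining equation mentions X. Substituting into the earlier bindings gives T := k, U := h(one, k, m).
Bind Y1 := q(m, nil).
MGU = { Z ↦ one, T ↦ k, U ↦ h(one, k, m), A ↦ q(one, m), P ↦ q(m, q(one, m)), X ↦ k, Y1 ↦ q(m, nil) }, so U ↦ h(one, k, m).

h(one, k, m)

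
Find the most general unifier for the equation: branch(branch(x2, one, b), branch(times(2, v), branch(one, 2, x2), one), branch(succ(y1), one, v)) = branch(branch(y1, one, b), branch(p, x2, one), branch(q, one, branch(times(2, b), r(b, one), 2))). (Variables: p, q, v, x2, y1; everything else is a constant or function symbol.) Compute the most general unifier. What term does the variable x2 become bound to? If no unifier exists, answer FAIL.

Decompose branch/3: branch(x2, one, b) = branch(y1, one, b),  branch(times(2, v), branch(one, 2, x2), one) = branch(p, x2, one),  branch(succ(y1), one, v) = branch(q, one, branch(times(2, b), r(b, one), 2)).
Decompose branch/3: x2 = y1,  one = one,  b = b.
Bind x2 := y1; substituting into the one remaining equation that mentions x2 gives: branch(times(2, v), branch(one, 2, y1), one) = branch(p, y1, one).
Delete trivial equation one = one.
Delete trivial equation b = b.
Decompose branch/3: times(2, v) = p,  branch(one, 2, y1) = y1,  one = one.
Bind p := times(2, v); no other remaining equation mentions p.
Occurs check fails: y1 occurs in branch(one, 2, y1); the equation y1 = branch(one, 2, y1) has no finite solution.

FAIL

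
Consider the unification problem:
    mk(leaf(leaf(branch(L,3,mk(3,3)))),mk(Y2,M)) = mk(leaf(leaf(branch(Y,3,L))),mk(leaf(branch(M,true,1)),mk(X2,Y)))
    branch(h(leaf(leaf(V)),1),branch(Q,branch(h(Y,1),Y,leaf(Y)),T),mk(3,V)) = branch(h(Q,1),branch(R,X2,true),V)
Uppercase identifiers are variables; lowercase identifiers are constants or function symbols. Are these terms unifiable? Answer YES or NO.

NO

Decompose mk/2: leaf(leaf(branch(L,3,mk(3,3)))) = leaf(leaf(branch(Y,3,L))),  mk(Y2,M) = mk(leaf(branch(M,true,1)),mk(X2,Y)).
Decompose leaf/1: leaf(branch(L,3,mk(3,3))) = leaf(branch(Y,3,L)).
Decompose leaf/1: branch(L,3,mk(3,3)) = branch(Y,3,L).
Decompose branch/3: L = Y,  3 = 3,  mk(3,3) = L.
Bind L := Y; substituting into the one remaining equation that mentions L gives: mk(3,3) = Y.
Delete trivial equation 3 = 3.
Bind Y := mk(3,3); substituting into the remaining equations gives: mk(Y2,M) = mk(leaf(branch(M,true,1)),mk(X2,mk(3,3))),  branch(h(leaf(leaf(V)),1),branch(Q,branch(h(mk(3,3),1),mk(3,3),leaf(mk(3,3))),T),mk(3,V)) = branch(h(Q,1),branch(R,X2,true),V). Substituting into the earlier binding gives L := mk(3,3).
Decompose mk/2: Y2 = leaf(branch(M,true,1)),  M = mk(X2,mk(3,3)).
Bind Y2 := leaf(branch(M,true,1)); no other remaining equation mentions Y2.
Bind M := mk(X2,mk(3,3)); no other remaining equation mentions M. Substituting into the earlier binding gives Y2 := leaf(branch(mk(X2,mk(3,3)),true,1)).
Decompose branch/3: h(leaf(leaf(V)),1) = h(Q,1),  branch(Q,branch(h(mk(3,3),1),mk(3,3),leaf(mk(3,3))),T) = branch(R,X2,true),  mk(3,V) = V.
Decompose h/2: leaf(leaf(V)) = Q,  1 = 1.
Bind Q := leaf(leaf(V)); substituting into the one remaining equation that mentions Q gives: branch(leaf(leaf(V)),branch(h(mk(3,3),1),mk(3,3),leaf(mk(3,3))),T) = branch(R,X2,true).
Delete trivial equation 1 = 1.
Decompose branch/3: leaf(leaf(V)) = R,  branch(h(mk(3,3),1),mk(3,3),leaf(mk(3,3))) = X2,  T = true.
Bind R := leaf(leaf(V)); no other remaining equation mentions R.
Bind X2 := branch(h(mk(3,3),1),mk(3,3),leaf(mk(3,3))); no other remaining equation mentions X2. Substituting into the earlier bindings gives Y2 := leaf(branch(mk(branch(h(mk(3,3),1),mk(3,3),leaf(mk(3,3))),mk(3,3)),true,1)), M := mk(branch(h(mk(3,3),1),mk(3,3),leaf(mk(3,3))),mk(3,3)).
Bind T := true; no other remaining equation mentions T.
Occurs check fails: V occurs in mk(3,V); the equation V = mk(3,V) has no finite solution.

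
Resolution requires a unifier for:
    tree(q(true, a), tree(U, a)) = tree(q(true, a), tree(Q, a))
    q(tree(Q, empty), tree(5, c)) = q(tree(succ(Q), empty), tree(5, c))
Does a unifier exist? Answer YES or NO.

NO

Decompose tree/2: q(true, a) = q(true, a),  tree(U, a) = tree(Q, a).
Delete trivial equation q(true, a) = q(true, a).
Decompose tree/2: U = Q,  a = a.
Bind U := Q; no other remaining equation mentions U.
Delete trivial equation a = a.
Decompose q/2: tree(Q, empty) = tree(succ(Q), empty),  tree(5, c) = tree(5, c).
Decompose tree/2: Q = succ(Q),  empty = empty.
Occurs check fails: Q occurs in succ(Q); the equation Q = succ(Q) has no finite solution.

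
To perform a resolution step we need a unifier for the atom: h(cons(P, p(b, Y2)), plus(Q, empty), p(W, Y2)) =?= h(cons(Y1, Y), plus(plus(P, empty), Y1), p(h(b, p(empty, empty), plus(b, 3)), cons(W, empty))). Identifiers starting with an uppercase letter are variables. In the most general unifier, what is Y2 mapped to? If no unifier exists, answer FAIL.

cons(h(b, p(empty, empty), plus(b, 3)), empty)

Decompose h/3: cons(P, p(b, Y2)) =?= cons(Y1, Y),  plus(Q, empty) =?= plus(plus(P, empty), Y1),  p(W, Y2) =?= p(h(b, p(empty, empty), plus(b, 3)), cons(W, empty)).
Decompose cons/2: P =?= Y1,  p(b, Y2) =?= Y.
Bind P := Y1; substituting into the one remaining equation that mentions P gives: plus(Q, empty) =?= plus(plus(Y1, empty), Y1).
Bind Y := p(b, Y2); no other remaining equation mentions Y.
Decompose plus/2: Q =?= plus(Y1, empty),  empty =?= Y1.
Bind Q := plus(Y1, empty); no other remaining equation mentions Q.
Bind Y1 := empty; no other remaining equation mentions Y1. Substituting into the earlier bindings gives P := empty, Q := plus(empty, empty).
Decompose p/2: W =?= h(b, p(empty, empty), plus(b, 3)),  Y2 =?= cons(W, empty).
Bind W := h(b, p(empty, empty), plus(b, 3)); substituting into the remaining equation gives: Y2 =?= cons(h(b, p(empty, empty), plus(b, 3)), empty).
Bind Y2 := cons(h(b, p(empty, empty), plus(b, 3)), empty). Substituting into the earlier binding gives Y := p(b, cons(h(b, p(empty, empty), plus(b, 3)), empty)).
MGU = { P := empty, Y := p(b, cons(h(b, p(empty, empty), plus(b, 3)), empty)), Q := plus(empty, empty), Y1 := empty, W := h(b, p(empty, empty), plus(b, 3)), Y2 := cons(h(b, p(empty, empty), plus(b, 3)), empty) }, so Y2 := cons(h(b, p(empty, empty), plus(b, 3)), empty).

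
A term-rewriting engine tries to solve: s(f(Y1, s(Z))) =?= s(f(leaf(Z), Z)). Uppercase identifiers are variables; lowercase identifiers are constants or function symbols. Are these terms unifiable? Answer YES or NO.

Decompose s/1: f(Y1, s(Z)) =?= f(leaf(Z), Z).
Decompose f/2: Y1 =?= leaf(Z),  s(Z) =?= Z.
Bind Y1 := leaf(Z); no other remaining equation mentions Y1.
Occurs check fails: Z occurs in s(Z); the equation Z =?= s(Z) has no finite solution.

NO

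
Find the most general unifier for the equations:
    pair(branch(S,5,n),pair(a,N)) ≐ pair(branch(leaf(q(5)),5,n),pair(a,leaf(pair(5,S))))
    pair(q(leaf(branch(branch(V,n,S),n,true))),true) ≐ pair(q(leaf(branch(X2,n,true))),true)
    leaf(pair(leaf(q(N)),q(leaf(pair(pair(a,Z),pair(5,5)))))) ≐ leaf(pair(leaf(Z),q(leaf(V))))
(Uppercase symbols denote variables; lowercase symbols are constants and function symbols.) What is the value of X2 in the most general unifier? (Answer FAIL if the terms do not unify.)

branch(pair(pair(a,q(leaf(pair(5,leaf(q(5)))))),pair(5,5)),n,leaf(q(5)))

Decompose pair/2: branch(S,5,n) ≐ branch(leaf(q(5)),5,n),  pair(a,N) ≐ pair(a,leaf(pair(5,S))).
Decompose branch/3: S ≐ leaf(q(5)),  5 ≐ 5,  n ≐ n.
Bind S := leaf(q(5)); substituting into the 2 remaining equations that mention S gives: pair(a,N) ≐ pair(a,leaf(pair(5,leaf(q(5))))),  pair(q(leaf(branch(branch(V,n,leaf(q(5))),n,true))),true) ≐ pair(q(leaf(branch(X2,n,true))),true).
Delete trivial equation 5 ≐ 5.
Delete trivial equation n ≐ n.
Decompose pair/2: a ≐ a,  N ≐ leaf(pair(5,leaf(q(5)))).
Delete trivial equation a ≐ a.
Bind N := leaf(pair(5,leaf(q(5)))); substituting into the one remaining equation that mentions N gives: leaf(pair(leaf(q(leaf(pair(5,leaf(q(5)))))),q(leaf(pair(pair(a,Z),pair(5,5)))))) ≐ leaf(pair(leaf(Z),q(leaf(V)))).
Decompose pair/2: q(leaf(branch(branch(V,n,leaf(q(5))),n,true))) ≐ q(leaf(branch(X2,n,true))),  true ≐ true.
Decompose q/1: leaf(branch(branch(V,n,leaf(q(5))),n,true)) ≐ leaf(branch(X2,n,true)).
Decompose leaf/1: branch(branch(V,n,leaf(q(5))),n,true) ≐ branch(X2,n,true).
Decompose branch/3: branch(V,n,leaf(q(5))) ≐ X2,  n ≐ n,  true ≐ true.
Bind X2 := branch(V,n,leaf(q(5))); no other remaining equation mentions X2.
Delete trivial equation n ≐ n.
Delete trivial equation true ≐ true.
Delete trivial equation true ≐ true.
Decompose leaf/1: pair(leaf(q(leaf(pair(5,leaf(q(5)))))),q(leaf(pair(pair(a,Z),pair(5,5))))) ≐ pair(leaf(Z),q(leaf(V))).
Decompose pair/2: leaf(q(leaf(pair(5,leaf(q(5)))))) ≐ leaf(Z),  q(leaf(pair(pair(a,Z),pair(5,5)))) ≐ q(leaf(V)).
Decompose leaf/1: q(leaf(pair(5,leaf(q(5))))) ≐ Z.
Bind Z := q(leaf(pair(5,leaf(q(5))))); substituting into the remaining equation gives: q(leaf(pair(pair(a,q(leaf(pair(5,leaf(q(5)))))),pair(5,5)))) ≐ q(leaf(V)).
Decompose q/1: leaf(pair(pair(a,q(leaf(pair(5,leaf(q(5)))))),pair(5,5))) ≐ leaf(V).
Decompose leaf/1: pair(pair(a,q(leaf(pair(5,leaf(q(5)))))),pair(5,5)) ≐ V.
Bind V := pair(pair(a,q(leaf(pair(5,leaf(q(5)))))),pair(5,5)). Substituting into the earlier binding gives X2 := branch(pair(pair(a,q(leaf(pair(5,leaf(q(5)))))),pair(5,5)),n,leaf(q(5))).
MGU = { S -> leaf(q(5)), N -> leaf(pair(5,leaf(q(5)))), X2 -> branch(pair(pair(a,q(leaf(pair(5,leaf(q(5)))))),pair(5,5)),n,leaf(q(5))), Z -> q(leaf(pair(5,leaf(q(5))))), V -> pair(pair(a,q(leaf(pair(5,leaf(q(5)))))),pair(5,5)) }, so X2 -> branch(pair(pair(a,q(leaf(pair(5,leaf(q(5)))))),pair(5,5)),n,leaf(q(5))).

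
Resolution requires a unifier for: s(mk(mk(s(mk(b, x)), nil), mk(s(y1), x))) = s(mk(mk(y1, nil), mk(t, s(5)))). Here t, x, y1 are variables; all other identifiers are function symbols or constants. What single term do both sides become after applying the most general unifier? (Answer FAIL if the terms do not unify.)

s(mk(mk(s(mk(b, s(5))), nil), mk(s(s(mk(b, s(5)))), s(5))))

Decompose s/1: mk(mk(s(mk(b, x)), nil), mk(s(y1), x)) = mk(mk(y1, nil), mk(t, s(5))).
Decompose mk/2: mk(s(mk(b, x)), nil) = mk(y1, nil),  mk(s(y1), x) = mk(t, s(5)).
Decompose mk/2: s(mk(b, x)) = y1,  nil = nil.
Bind y1 := s(mk(b, x)); substituting into the one remaining equation that mentions y1 gives: mk(s(s(mk(b, x))), x) = mk(t, s(5)).
Delete trivial equation nil = nil.
Decompose mk/2: s(s(mk(b, x))) = t,  x = s(5).
Bind t := s(s(mk(b, x))); no other remaining equation mentions t.
Bind x := s(5). Substituting into the earlier bindings gives y1 := s(mk(b, s(5))), t := s(s(mk(b, s(5)))).
Applying the MGU to either side gives s(mk(mk(s(mk(b, s(5))), nil), mk(s(s(mk(b, s(5)))), s(5)))).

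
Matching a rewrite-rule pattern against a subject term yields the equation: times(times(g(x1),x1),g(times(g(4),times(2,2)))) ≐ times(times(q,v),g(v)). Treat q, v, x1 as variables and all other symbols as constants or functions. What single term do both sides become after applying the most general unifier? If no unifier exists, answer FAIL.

times(times(g(times(g(4),times(2,2))),times(g(4),times(2,2))),g(times(g(4),times(2,2))))

Decompose times/2: times(g(x1),x1) ≐ times(q,v),  g(times(g(4),times(2,2))) ≐ g(v).
Decompose times/2: g(x1) ≐ q,  x1 ≐ v.
Bind q := g(x1); no other remaining equation mentions q.
Bind x1 := v; no other remaining equation mentions x1. Substituting into the earlier binding gives q := g(v).
Decompose g/1: times(g(4),times(2,2)) ≐ v.
Bind v := times(g(4),times(2,2)). Substituting into the earlier bindings gives q := g(times(g(4),times(2,2))), x1 := times(g(4),times(2,2)).
Applying the MGU to either side gives times(times(g(times(g(4),times(2,2))),times(g(4),times(2,2))),g(times(g(4),times(2,2)))).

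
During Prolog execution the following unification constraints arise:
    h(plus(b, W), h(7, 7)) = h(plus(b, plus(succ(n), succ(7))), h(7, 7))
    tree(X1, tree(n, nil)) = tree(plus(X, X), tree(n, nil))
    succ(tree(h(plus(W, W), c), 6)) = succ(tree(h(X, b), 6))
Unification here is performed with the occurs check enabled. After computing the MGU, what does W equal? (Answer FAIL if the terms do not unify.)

Decompose h/2: plus(b, W) = plus(b, plus(succ(n), succ(7))),  h(7, 7) = h(7, 7).
Decompose plus/2: b = b,  W = plus(succ(n), succ(7)).
Delete trivial equation b = b.
Bind W := plus(succ(n), succ(7)); substituting into the one remaining equation that mentions W gives: succ(tree(h(plus(plus(succ(n), succ(7)), plus(succ(n), succ(7))), c), 6)) = succ(tree(h(X, b), 6)).
Delete trivial equation h(7, 7) = h(7, 7).
Decompose tree/2: X1 = plus(X, X),  tree(n, nil) = tree(n, nil).
Bind X1 := plus(X, X); no other remaining equation mentions X1.
Delete trivial equation tree(n, nil) = tree(n, nil).
Decompose succ/1: tree(h(plus(plus(succ(n), succ(7)), plus(succ(n), succ(7))), c), 6) = tree(h(X, b), 6).
Decompose tree/2: h(plus(plus(succ(n), succ(7)), plus(succ(n), succ(7))), c) = h(X, b),  6 = 6.
Decompose h/2: plus(plus(succ(n), succ(7)), plus(succ(n), succ(7))) = X,  c = b.
Bind X := plus(plus(succ(n), succ(7)), plus(succ(n), succ(7))); no other remaining equation mentions X. Substituting into the earlier binding gives X1 := plus(plus(plus(succ(n), succ(7)), plus(succ(n), succ(7))), plus(plus(succ(n), succ(7)), plus(succ(n), succ(7)))).
Clash: constants c and b differ; no unifier exists.

FAIL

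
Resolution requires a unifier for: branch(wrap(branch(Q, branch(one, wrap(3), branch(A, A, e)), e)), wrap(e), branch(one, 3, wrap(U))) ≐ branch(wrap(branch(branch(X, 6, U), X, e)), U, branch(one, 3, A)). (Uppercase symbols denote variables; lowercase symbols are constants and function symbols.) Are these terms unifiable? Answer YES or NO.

YES

Decompose branch/3: wrap(branch(Q, branch(one, wrap(3), branch(A, A, e)), e)) ≐ wrap(branch(branch(X, 6, U), X, e)),  wrap(e) ≐ U,  branch(one, 3, wrap(U)) ≐ branch(one, 3, A).
Decompose wrap/1: branch(Q, branch(one, wrap(3), branch(A, A, e)), e) ≐ branch(branch(X, 6, U), X, e).
Decompose branch/3: Q ≐ branch(X, 6, U),  branch(one, wrap(3), branch(A, A, e)) ≐ X,  e ≐ e.
Bind Q := branch(X, 6, U); no other remaining equation mentions Q.
Bind X := branch(one, wrap(3), branch(A, A, e)); no other remaining equation mentions X. Substituting into the earlier binding gives Q := branch(branch(one, wrap(3), branch(A, A, e)), 6, U).
Delete trivial equation e ≐ e.
Bind U := wrap(e); substituting into the remaining equation gives: branch(one, 3, wrap(wrap(e))) ≐ branch(one, 3, A). Substituting into the earlier binding gives Q := branch(branch(one, wrap(3), branch(A, A, e)), 6, wrap(e)).
Decompose branch/3: one ≐ one,  3 ≐ 3,  wrap(wrap(e)) ≐ A.
Delete trivial equation one ≐ one.
Delete trivial equation 3 ≐ 3.
Bind A := wrap(wrap(e)). Substituting into the earlier bindings gives Q := branch(branch(one, wrap(3), branch(wrap(wrap(e)), wrap(wrap(e)), e)), 6, wrap(e)), X := branch(one, wrap(3), branch(wrap(wrap(e)), wrap(wrap(e)), e)).
No equations remain and no clash or occurs-check failure arose, so a unifier exists.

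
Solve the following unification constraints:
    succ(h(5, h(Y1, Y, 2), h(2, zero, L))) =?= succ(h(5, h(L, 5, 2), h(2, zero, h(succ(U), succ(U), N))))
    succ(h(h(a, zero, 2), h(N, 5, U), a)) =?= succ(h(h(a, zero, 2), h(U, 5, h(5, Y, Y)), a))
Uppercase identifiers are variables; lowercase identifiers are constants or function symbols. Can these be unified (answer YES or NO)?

YES

Decompose succ/1: h(5, h(Y1, Y, 2), h(2, zero, L)) =?= h(5, h(L, 5, 2), h(2, zero, h(succ(U), succ(U), N))).
Decompose h/3: 5 =?= 5,  h(Y1, Y, 2) =?= h(L, 5, 2),  h(2, zero, L) =?= h(2, zero, h(succ(U), succ(U), N)).
Delete trivial equation 5 =?= 5.
Decompose h/3: Y1 =?= L,  Y =?= 5,  2 =?= 2.
Bind Y1 := L; no other remaining equation mentions Y1.
Bind Y := 5; substituting into the one remaining equation that mentions Y gives: succ(h(h(a, zero, 2), h(N, 5, U), a)) =?= succ(h(h(a, zero, 2), h(U, 5, h(5, 5, 5)), a)).
Delete trivial equation 2 =?= 2.
Decompose h/3: 2 =?= 2,  zero =?= zero,  L =?= h(succ(U), succ(U), N).
Delete trivial equation 2 =?= 2.
Delete trivial equation zero =?= zero.
Bind L := h(succ(U), succ(U), N); no other remaining equation mentions L. Substituting into the earlier binding gives Y1 := h(succ(U), succ(U), N).
Decompose succ/1: h(h(a, zero, 2), h(N, 5, U), a) =?= h(h(a, zero, 2), h(U, 5, h(5, 5, 5)), a).
Decompose h/3: h(a, zero, 2) =?= h(a, zero, 2),  h(N, 5, U) =?= h(U, 5, h(5, 5, 5)),  a =?= a.
Delete trivial equation h(a, zero, 2) =?= h(a, zero, 2).
Decompose h/3: N =?= U,  5 =?= 5,  U =?= h(5, 5, 5).
Bind N := U; no other remaining equation mentions N. Substituting into the earlier bindings gives Y1 := h(succ(U), succ(U), U), L := h(succ(U), succ(U), U).
Delete trivial equation 5 =?= 5.
Bind U := h(5, 5, 5); no other remaining equation mentions U. Substituting into the earlier bindings gives Y1 := h(succ(h(5, 5, 5)), succ(h(5, 5, 5)), h(5, 5, 5)), L := h(succ(h(5, 5, 5)), succ(h(5, 5, 5)), h(5, 5, 5)), N := h(5, 5, 5).
Delete trivial equation a =?= a.
No equations remain and no clash or occurs-check failure arose, so a unifier exists.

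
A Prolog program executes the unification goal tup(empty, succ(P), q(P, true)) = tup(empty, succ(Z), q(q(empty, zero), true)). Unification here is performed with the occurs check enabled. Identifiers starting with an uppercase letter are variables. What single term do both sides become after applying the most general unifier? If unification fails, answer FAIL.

Decompose tup/3: empty = empty,  succ(P) = succ(Z),  q(P, true) = q(q(empty, zero), true).
Delete trivial equation empty = empty.
Decompose succ/1: P = Z.
Bind P := Z; substituting into the remaining equation gives: q(Z, true) = q(q(empty, zero), true).
Decompose q/2: Z = q(empty, zero),  true = true.
Bind Z := q(empty, zero); no other remaining equation mentions Z. Substituting into the earlier binding gives P := q(empty, zero).
Delete trivial equation true = true.
Applying the MGU to either side gives tup(empty, succ(q(empty, zero)), q(q(empty, zero), true)).

tup(empty, succ(q(empty, zero)), q(q(empty, zero), true))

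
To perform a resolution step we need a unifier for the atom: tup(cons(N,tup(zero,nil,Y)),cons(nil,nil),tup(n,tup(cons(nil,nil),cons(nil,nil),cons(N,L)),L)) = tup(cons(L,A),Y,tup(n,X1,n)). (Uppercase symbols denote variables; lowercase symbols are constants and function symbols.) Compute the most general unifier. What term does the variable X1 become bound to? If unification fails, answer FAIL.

Decompose tup/3: cons(N,tup(zero,nil,Y)) = cons(L,A),  cons(nil,nil) = Y,  tup(n,tup(cons(nil,nil),cons(nil,nil),cons(N,L)),L) = tup(n,X1,n).
Decompose cons/2: N = L,  tup(zero,nil,Y) = A.
Bind N := L; substituting into the one remaining equation that mentions N gives: tup(n,tup(cons(nil,nil),cons(nil,nil),cons(L,L)),L) = tup(n,X1,n).
Bind A := tup(zero,nil,Y); no other remaining equation mentions A.
Bind Y := cons(nil,nil); no other remaining equation mentions Y. Substituting into the earlier binding gives A := tup(zero,nil,cons(nil,nil)).
Decompose tup/3: n = n,  tup(cons(nil,nil),cons(nil,nil),cons(L,L)) = X1,  L = n.
Delete trivial equation n = n.
Bind X1 := tup(cons(nil,nil),cons(nil,nil),cons(L,L)); no other remaining equation mentions X1.
Bind L := n. Substituting into the earlier bindings gives N := n, X1 := tup(cons(nil,nil),cons(nil,nil),cons(n,n)).
MGU = { N := n, A := tup(zero,nil,cons(nil,nil)), Y := cons(nil,nil), X1 := tup(cons(nil,nil),cons(nil,nil),cons(n,n)), L := n }, so X1 := tup(cons(nil,nil),cons(nil,nil),cons(n,n)).

tup(cons(nil,nil),cons(nil,nil),cons(n,n))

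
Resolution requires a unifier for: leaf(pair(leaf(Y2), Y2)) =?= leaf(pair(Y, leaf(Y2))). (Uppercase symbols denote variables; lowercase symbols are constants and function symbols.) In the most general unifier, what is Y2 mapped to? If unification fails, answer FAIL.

FAIL

Decompose leaf/1: pair(leaf(Y2), Y2) =?= pair(Y, leaf(Y2)).
Decompose pair/2: leaf(Y2) =?= Y,  Y2 =?= leaf(Y2).
Bind Y := leaf(Y2); no other remaining equation mentions Y.
Occurs check fails: Y2 occurs in leaf(Y2); the equation Y2 =?= leaf(Y2) has no finite solution.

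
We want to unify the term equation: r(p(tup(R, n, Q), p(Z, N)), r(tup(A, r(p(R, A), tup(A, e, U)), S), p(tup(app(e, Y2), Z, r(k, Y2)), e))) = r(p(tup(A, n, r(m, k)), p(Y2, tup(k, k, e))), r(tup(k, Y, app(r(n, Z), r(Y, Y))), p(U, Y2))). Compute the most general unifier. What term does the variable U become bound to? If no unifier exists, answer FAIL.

Decompose r/2: p(tup(R, n, Q), p(Z, N)) = p(tup(A, n, r(m, k)), p(Y2, tup(k, k, e))),  r(tup(A, r(p(R, A), tup(A, e, U)), S), p(tup(app(e, Y2), Z, r(k, Y2)), e)) = r(tup(k, Y, app(r(n, Z), r(Y, Y))), p(U, Y2)).
Decompose p/2: tup(R, n, Q) = tup(A, n, r(m, k)),  p(Z, N) = p(Y2, tup(k, k, e)).
Decompose tup/3: R = A,  n = n,  Q = r(m, k).
Bind R := A; substituting into the one remaining equation that mentions R gives: r(tup(A, r(p(A, A), tup(A, e, U)), S), p(tup(app(e, Y2), Z, r(k, Y2)), e)) = r(tup(k, Y, app(r(n, Z), r(Y, Y))), p(U, Y2)).
Delete trivial equation n = n.
Bind Q := r(m, k); no other remaining equation mentions Q.
Decompose p/2: Z = Y2,  N = tup(k, k, e).
Bind Z := Y2; substituting into the one remaining equation that mentions Z gives: r(tup(A, r(p(A, A), tup(A, e, U)), S), p(tup(app(e, Y2), Y2, r(k, Y2)), e)) = r(tup(k, Y, app(r(n, Y2), r(Y, Y))), p(U, Y2)).
Bind N := tup(k, k, e); no other remaining equation mentions N.
Decompose r/2: tup(A, r(p(A, A), tup(A, e, U)), S) = tup(k, Y, app(r(n, Y2), r(Y, Y))),  p(tup(app(e, Y2), Y2, r(k, Y2)), e) = p(U, Y2).
Decompose tup/3: A = k,  r(p(A, A), tup(A, e, U)) = Y,  S = app(r(n, Y2), r(Y, Y)).
Bind A := k; substituting into the one remaining equation that mentions A gives: r(p(k, k), tup(k, e, U)) = Y. Substituting into the earlier binding gives R := k.
Bind Y := r(p(k, k), tup(k, e, U)); substituting into the one remaining equation that mentions Y gives: S = app(r(n, Y2), r(r(p(k, k), tup(k, e, U)), r(p(k, k), tup(k, e, U)))).
Bind S := app(r(n, Y2), r(r(p(k, k), tup(k, e, U)), r(p(k, k), tup(k, e, U)))); no other remaining equation mentions S.
Decompose p/2: tup(app(e, Y2), Y2, r(k, Y2)) = U,  e = Y2.
Bind U := tup(app(e, Y2), Y2, r(k, Y2)); no other remaining equation mentions U. Substituting into the earlier bindings gives Y := r(p(k, k), tup(k, e, tup(app(e, Y2), Y2, r(k, Y2)))), S := app(r(n, Y2), r(r(p(k, k), tup(k, e, tup(app(e, Y2), Y2, r(k, Y2)))), r(p(k, k), tup(k, e, tup(app(e, Y2), Y2, r(k, Y2)))))).
Bind Y2 := e. Substituting into the earlier bindings gives Z := e, Y := r(p(k, k), tup(k, e, tup(app(e, e), e, r(k, e)))), S := app(r(n, e), r(r(p(k, k), tup(k, e, tup(app(e, e), e, r(k, e)))), r(p(k, k), tup(k, e, tup(app(e, e), e, r(k, e)))))), U := tup(app(e, e), e, r(k, e)).
MGU = { R ↦ k, Q ↦ r(m, k), Z ↦ e, N ↦ tup(k, k, e), A ↦ k, Y ↦ r(p(k, k), tup(k, e, tup(app(e, e), e, r(k, e)))), S ↦ app(r(n, e), r(r(p(k, k), tup(k, e, tup(app(e, e), e, r(k, e)))), r(p(k, k), tup(k, e, tup(app(e, e), e, r(k, e)))))), U ↦ tup(app(e, e), e, r(k, e)), Y2 ↦ e }, so U ↦ tup(app(e, e), e, r(k, e)).

tup(app(e, e), e, r(k, e))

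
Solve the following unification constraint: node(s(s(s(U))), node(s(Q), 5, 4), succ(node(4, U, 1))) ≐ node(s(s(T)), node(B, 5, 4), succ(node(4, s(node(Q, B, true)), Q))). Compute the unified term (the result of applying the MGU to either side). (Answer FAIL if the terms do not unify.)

Decompose node/3: s(s(s(U))) ≐ s(s(T)),  node(s(Q), 5, 4) ≐ node(B, 5, 4),  succ(node(4, U, 1)) ≐ succ(node(4, s(node(Q, B, true)), Q)).
Decompose s/1: s(s(U)) ≐ s(T).
Decompose s/1: s(U) ≐ T.
Bind T := s(U); no other remaining equation mentions T.
Decompose node/3: s(Q) ≐ B,  5 ≐ 5,  4 ≐ 4.
Bind B := s(Q); substituting into the one remaining equation that mentions B gives: succ(node(4, U, 1)) ≐ succ(node(4, s(node(Q, s(Q), true)), Q)).
Delete trivial equation 5 ≐ 5.
Delete trivial equation 4 ≐ 4.
Decompose succ/1: node(4, U, 1) ≐ node(4, s(node(Q, s(Q), true)), Q).
Decompose node/3: 4 ≐ 4,  U ≐ s(node(Q, s(Q), true)),  1 ≐ Q.
Delete trivial equation 4 ≐ 4.
Bind U := s(node(Q, s(Q), true)); no other remaining equation mentions U. Substituting into the earlier binding gives T := s(s(node(Q, s(Q), true))).
Bind Q := 1. Substituting into the earlier bindings gives T := s(s(node(1, s(1), true))), B := s(1), U := s(node(1, s(1), true)).
Applying the MGU to either side gives node(s(s(s(s(node(1, s(1), true))))), node(s(1), 5, 4), succ(node(4, s(node(1, s(1), true)), 1))).

node(s(s(s(s(node(1, s(1), true))))), node(s(1), 5, 4), succ(node(4, s(node(1, s(1), true)), 1)))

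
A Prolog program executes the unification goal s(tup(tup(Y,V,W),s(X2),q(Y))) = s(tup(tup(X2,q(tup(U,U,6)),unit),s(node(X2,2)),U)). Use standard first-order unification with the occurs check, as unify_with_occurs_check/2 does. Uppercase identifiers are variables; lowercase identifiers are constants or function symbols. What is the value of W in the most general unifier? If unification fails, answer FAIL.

Decompose s/1: tup(tup(Y,V,W),s(X2),q(Y)) = tup(tup(X2,q(tup(U,U,6)),unit),s(node(X2,2)),U).
Decompose tup/3: tup(Y,V,W) = tup(X2,q(tup(U,U,6)),unit),  s(X2) = s(node(X2,2)),  q(Y) = U.
Decompose tup/3: Y = X2,  V = q(tup(U,U,6)),  W = unit.
Bind Y := X2; substituting into the one remaining equation that mentions Y gives: q(X2) = U.
Bind V := q(tup(U,U,6)); no other remaining equation mentions V.
Bind W := unit; no other remaining equation mentions W.
Decompose s/1: X2 = node(X2,2).
Occurs check fails: X2 occurs in node(X2,2); the equation X2 = node(X2,2) has no finite solution.

FAIL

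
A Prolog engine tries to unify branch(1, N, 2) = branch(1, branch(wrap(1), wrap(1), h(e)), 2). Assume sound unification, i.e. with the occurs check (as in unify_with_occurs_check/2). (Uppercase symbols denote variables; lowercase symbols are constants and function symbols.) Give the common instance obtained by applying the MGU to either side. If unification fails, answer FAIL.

Decompose branch/3: 1 = 1,  N = branch(wrap(1), wrap(1), h(e)),  2 = 2.
Delete trivial equation 1 = 1.
Bind N := branch(wrap(1), wrap(1), h(e)); no other remaining equation mentions N.
Delete trivial equation 2 = 2.
Applying the MGU to either side gives branch(1, branch(wrap(1), wrap(1), h(e)), 2).

branch(1, branch(wrap(1), wrap(1), h(e)), 2)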